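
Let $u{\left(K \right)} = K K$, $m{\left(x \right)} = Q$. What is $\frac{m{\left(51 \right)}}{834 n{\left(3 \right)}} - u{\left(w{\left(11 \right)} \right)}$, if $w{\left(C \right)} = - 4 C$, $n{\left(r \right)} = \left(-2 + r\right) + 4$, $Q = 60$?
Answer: $- \frac{269102}{139} \approx -1936.0$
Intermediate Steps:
$n{\left(r \right)} = 2 + r$
$m{\left(x \right)} = 60$
$u{\left(K \right)} = K^{2}$
$\frac{m{\left(51 \right)}}{834 n{\left(3 \right)}} - u{\left(w{\left(11 \right)} \right)} = \frac{60}{834 \left(2 + 3\right)} - \left(\left(-4\right) 11\right)^{2} = \frac{60}{834 \cdot 5} - \left(-44\right)^{2} = \frac{60}{4170} - 1936 = 60 \cdot \frac{1}{4170} - 1936 = \frac{2}{139} - 1936 = - \frac{269102}{139}$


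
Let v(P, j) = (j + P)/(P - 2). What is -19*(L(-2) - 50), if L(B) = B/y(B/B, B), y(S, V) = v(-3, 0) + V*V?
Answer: 22040/23 ≈ 958.26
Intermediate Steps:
v(P, j) = (P + j)/(-2 + P)
y(S, V) = 3/5 + V**2 (y(S, V) = (-3 + 0)/(-2 - 3) + V*V = -3/(-5) + V**2 = -1/5*(-3) + V**2 = 3/5 + V**2)
L(B) = B/(3/5 + B**2)
-19*(L(-2) - 50) = -19*(5*(-2)/(3 + 5*(-2)**2) - 50) = -19*(5*(-2)/(3 + 5*4) - 50) = -19*(5*(-2)/(3 + 20) - 50) = -19*(5*(-2)/23 - 50) = -19*(5*(-2)*(1/23) - 50) = -19*(-10/23 - 50) = -19*(-1160/23) = 22040/23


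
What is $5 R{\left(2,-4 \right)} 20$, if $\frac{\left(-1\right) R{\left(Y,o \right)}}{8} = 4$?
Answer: $-3200$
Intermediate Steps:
$R{\left(Y,o \right)} = -32$ ($R{\left(Y,o \right)} = \left(-8\right) 4 = -32$)
$5 R{\left(2,-4 \right)} 20 = 5 \left(-32\right) 20 = \left(-160\right) 20 = -3200$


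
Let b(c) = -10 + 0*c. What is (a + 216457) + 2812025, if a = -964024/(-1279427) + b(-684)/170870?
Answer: 66207385130500479/21861569149 ≈ 3.0285e+6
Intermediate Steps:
b(c) = -10 (b(c) = -10 + 0 = -10)
a = 16470998661/21861569149 (a = -964024/(-1279427) - 10/170870 = -964024*(-1/1279427) - 10*1/170870 = 964024/1279427 - 1/17087 = 16470998661/21861569149 ≈ 0.75342)
(a + 216457) + 2812025 = (16470998661/21861569149 + 216457) + 2812025 = 4732106144283754/21861569149 + 2812025 = 66207385130500479/21861569149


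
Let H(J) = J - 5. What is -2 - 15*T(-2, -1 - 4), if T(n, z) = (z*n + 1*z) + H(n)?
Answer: 28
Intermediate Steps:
H(J) = -5 + J
T(n, z) = -5 + n + z + n*z (T(n, z) = (z*n + 1*z) + (-5 + n) = (n*z + z) + (-5 + n) = (z + n*z) + (-5 + n) = -5 + n + z + n*z)
-2 - 15*T(-2, -1 - 4) = -2 - 15*(-5 - 2 + (-1 - 4) - 2*(-1 - 4)) = -2 - 15*(-5 - 2 - 5 - 2*(-5)) = -2 - 15*(-5 - 2 - 5 + 10) = -2 - 15*(-2) = -2 + 30 = 28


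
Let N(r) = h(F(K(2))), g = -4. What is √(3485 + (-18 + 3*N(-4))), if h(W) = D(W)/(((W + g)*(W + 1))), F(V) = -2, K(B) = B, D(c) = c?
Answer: √3466 ≈ 58.873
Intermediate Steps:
h(W) = W/((1 + W)*(-4 + W)) (h(W) = W/(((W - 4)*(W + 1))) = W/(((-4 + W)*(1 + W))) = W/(((1 + W)*(-4 + W))) = W*(1/((1 + W)*(-4 + W))) = W/((1 + W)*(-4 + W)))
N(r) = -⅓ (N(r) = -2/(-4 + (-2)² - 3*(-2)) = -2/(-4 + 4 + 6) = -2/6 = -2*⅙ = -⅓)
√(3485 + (-18 + 3*N(-4))) = √(3485 + (-18 + 3*(-⅓))) = √(3485 + (-18 - 1)) = √(3485 - 19) = √3466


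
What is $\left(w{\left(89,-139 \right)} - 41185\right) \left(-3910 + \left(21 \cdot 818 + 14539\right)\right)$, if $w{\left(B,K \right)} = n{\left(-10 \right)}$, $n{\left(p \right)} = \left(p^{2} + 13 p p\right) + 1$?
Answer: $-1106273688$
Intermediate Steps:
$n{\left(p \right)} = 1 + 14 p^{2}$ ($n{\left(p \right)} = \left(p^{2} + 13 p^{2}\right) + 1 = 14 p^{2} + 1 = 1 + 14 p^{2}$)
$w{\left(B,K \right)} = 1401$ ($w{\left(B,K \right)} = 1 + 14 \left(-10\right)^{2} = 1 + 14 \cdot 100 = 1 + 1400 = 1401$)
$\left(w{\left(89,-139 \right)} - 41185\right) \left(-3910 + \left(21 \cdot 818 + 14539\right)\right) = \left(1401 - 41185\right) \left(-3910 + \left(21 \cdot 818 + 14539\right)\right) = - 39784 \left(-3910 + \left(17178 + 14539\right)\right) = - 39784 \left(-3910 + 31717\right) = \left(-39784\right) 27807 = -1106273688$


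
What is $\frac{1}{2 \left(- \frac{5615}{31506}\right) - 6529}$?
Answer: $- \frac{15753}{102856952} \approx -0.00015315$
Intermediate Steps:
$\frac{1}{2 \left(- \frac{5615}{31506}\right) - 6529} = \frac{1}{- \frac{5615}{15753} - 6529} = \frac{1}{- \frac{102856952}{15753}} = - \frac{15753}{102856952}$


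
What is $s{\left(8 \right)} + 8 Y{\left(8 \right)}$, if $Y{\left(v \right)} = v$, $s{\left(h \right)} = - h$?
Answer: $56$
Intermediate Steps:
$s{\left(8 \right)} + 8 Y{\left(8 \right)} = \left(-1\right) 8 + 8 \cdot 8 = -8 + 64 = 56$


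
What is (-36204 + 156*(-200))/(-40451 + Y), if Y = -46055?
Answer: 33702/43253 ≈ 0.77918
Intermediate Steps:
(-36204 + 156*(-200))/(-40451 + Y) = (-36204 + 156*(-200))/(-40451 - 46055) = (-36204 - 31200)/(-86506) = -67404*(-1/86506) = 33702/43253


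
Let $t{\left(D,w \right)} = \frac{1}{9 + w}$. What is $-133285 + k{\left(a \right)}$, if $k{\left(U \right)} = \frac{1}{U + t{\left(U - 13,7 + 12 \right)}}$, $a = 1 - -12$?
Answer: $- \frac{48648997}{365} \approx -1.3329 \cdot 10^{5}$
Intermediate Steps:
$a = 13$ ($a = 1 + 12 = 13$)
$k{\left(U \right)} = \frac{1}{\frac{1}{28} + U}$ ($k{\left(U \right)} = \frac{1}{U + \frac{1}{9 + \left(7 + 12\right)}} = \frac{1}{U + \frac{1}{9 + 19}} = \frac{1}{U + \frac{1}{28}} = \frac{1}{\frac{1}{28} + U}$)
$-133285 + k{\left(a \right)} = -133285 + \frac{28}{1 + 28 \cdot 13} = -133285 + \frac{28}{1 + 364} = -133285 + \frac{28}{365} = - \frac{48648997}{365}$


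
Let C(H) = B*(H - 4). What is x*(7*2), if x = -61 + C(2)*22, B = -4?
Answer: 1610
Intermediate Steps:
C(H) = 16 - 4*H (C(H) = -4*(H - 4) = -4*(-4 + H) = 16 - 4*H)
x = 115 (x = -61 + (16 - 4*2)*22 = -61 + (16 - 8)*22 = -61 + 8*22 = -61 + 176 = 115)
x*(7*2) = 115*(7*2) = 115*14 = 1610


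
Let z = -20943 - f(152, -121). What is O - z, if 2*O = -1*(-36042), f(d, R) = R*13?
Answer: 37391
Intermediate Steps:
f(d, R) = 13*R
z = -19370 (z = -20943 - 13*(-121) = -20943 - 1*(-1573) = -20943 + 1573 = -19370)
O = 18021 (O = (-1*(-36042))/2 = (½)*36042 = 18021)
O - z = 18021 - 1*(-19370) = 18021 + 19370 = 37391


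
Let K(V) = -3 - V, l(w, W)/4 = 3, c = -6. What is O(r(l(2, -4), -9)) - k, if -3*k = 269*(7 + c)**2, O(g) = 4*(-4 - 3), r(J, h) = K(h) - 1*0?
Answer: 185/3 ≈ 61.667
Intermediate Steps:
l(w, W) = 12 (l(w, W) = 4*3 = 12)
r(J, h) = -3 - h (r(J, h) = (-3 - h) - 1*0 = (-3 - h) + 0 = -3 - h)
O(g) = -28 (O(g) = 4*(-7) = -28)
k = -269/3 (k = -269*(7 - 6)**2/3 = -269*1**2/3 = -269/3 ≈ -89.667)
O(r(l(2, -4), -9)) - k = -28 - 1*(-269/3) = -28 + 269/3 = 185/3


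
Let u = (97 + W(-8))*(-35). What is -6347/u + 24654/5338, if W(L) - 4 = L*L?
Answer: 8011688/1401225 ≈ 5.7176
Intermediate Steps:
W(L) = 4 + L**2 (W(L) = 4 + L*L = 4 + L**2)
u = -5775 (u = (97 + (4 + (-8)**2))*(-35) = (97 + (4 + 64))*(-35) = (97 + 68)*(-35) = 165*(-35) = -5775)
-6347/u + 24654/5338 = -6347/(-5775) + 24654/5338 = -6347*(-1/5775) + 24654*(1/5338) = 577/525 + 12327/2669 = 8011688/1401225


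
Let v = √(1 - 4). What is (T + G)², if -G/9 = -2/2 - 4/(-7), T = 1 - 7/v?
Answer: 1067/147 + 68*I*√3/3 ≈ 7.2585 + 39.26*I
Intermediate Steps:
v = I*√3 (v = √(-3) = I*√3 ≈ 1.732*I)
T = 1 + 7*I*√3/3 (T = 1 - 7*(-I*√3/3) = 1 - (-7)*I*√3/3 = 1 + 7*I*√3/3 ≈ 1.0 + 4.0415*I)
G = 27/7 (G = -9*(-2/2 - 4/(-7)) = -9*(-2*½ - 4*(-⅐)) = -9*(-1 + 4/7) = -9*(-3/7) = 27/7 ≈ 3.8571)
(T + G)² = ((1 + 7*I*√3/3) + 27/7)² = (34/7 + 7*I*√3/3)²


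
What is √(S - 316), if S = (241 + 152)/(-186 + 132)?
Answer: 23*I*√22/6 ≈ 17.98*I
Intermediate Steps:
S = -131/18 (S = 393/(-54) = 393*(-1/54) = -131/18 ≈ -7.2778)
√(S - 316) = √(-131/18 - 316) = √(-5819/18) = 23*I*√22/6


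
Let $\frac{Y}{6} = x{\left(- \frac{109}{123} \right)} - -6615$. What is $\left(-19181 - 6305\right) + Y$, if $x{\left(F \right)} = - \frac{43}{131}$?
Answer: $\frac{1860466}{131} \approx 14202.0$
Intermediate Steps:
$x{\left(F \right)} = - \frac{43}{131}$ ($x{\left(F \right)} = \left(-43\right) \frac{1}{131} = - \frac{43}{131}$)
$Y = \frac{5199132}{131}$ ($Y = 6 \left(- \frac{43}{131} - -6615\right) = 6 \left(- \frac{43}{131} + 6615\right) = 6 \cdot \frac{866522}{131} = \frac{5199132}{131} \approx 39688.0$)
$\left(-19181 - 6305\right) + Y = \left(-19181 - 6305\right) + \frac{5199132}{131} = -25486 + \frac{5199132}{131} = \frac{1860466}{131}$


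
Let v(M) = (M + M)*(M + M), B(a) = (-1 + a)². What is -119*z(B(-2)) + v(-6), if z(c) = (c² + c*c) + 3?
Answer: -19491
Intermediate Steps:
z(c) = 3 + 2*c² (z(c) = (c² + c²) + 3 = 2*c² + 3 = 3 + 2*c²)
v(M) = 4*M² (v(M) = (2*M)*(2*M) = 4*M²)
-119*z(B(-2)) + v(-6) = -119*(3 + 2*((-1 - 2)²)²) + 4*(-6)² = -119*(3 + 2*((-3)²)²) + 4*36 = -119*(3 + 2*9²) + 144 = -119*(3 + 2*81) + 144 = -119*(3 + 162) + 144 = -119*165 + 144 = -19635 + 144 = -19491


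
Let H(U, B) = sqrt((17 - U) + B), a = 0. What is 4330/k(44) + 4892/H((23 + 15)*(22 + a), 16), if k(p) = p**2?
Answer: 2165/968 - 4892*I*sqrt(803)/803 ≈ 2.2366 - 172.64*I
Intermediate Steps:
H(U, B) = sqrt(17 + B - U)
4330/k(44) + 4892/H((23 + 15)*(22 + a), 16) = 4330/(44**2) + 4892/(sqrt(17 + 16 - (23 + 15)*(22 + 0))) = 4330/1936 + 4892/(sqrt(17 + 16 - 38*22)) = 4330*(1/1936) + 4892/(sqrt(17 + 16 - 1*836)) = 2165/968 + 4892/(sqrt(17 + 16 - 836)) = 2165/968 + 4892/(sqrt(-803)) = 2165/968 + 4892/((I*sqrt(803))) = 2165/968 + 4892*(-I*sqrt(803)/803) = 2165/968 - 4892*I*sqrt(803)/803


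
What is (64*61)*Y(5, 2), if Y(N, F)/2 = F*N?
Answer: 78080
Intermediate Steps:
Y(N, F) = 2*F*N (Y(N, F) = 2*(F*N) = 2*F*N)
(64*61)*Y(5, 2) = (64*61)*(2*2*5) = 3904*20 = 78080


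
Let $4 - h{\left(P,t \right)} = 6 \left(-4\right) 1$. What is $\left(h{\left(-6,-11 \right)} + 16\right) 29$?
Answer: $1276$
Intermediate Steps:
$h{\left(P,t \right)} = 28$ ($h{\left(P,t \right)} = 4 - 6 \left(-4\right) 1 = 4 - \left(-24\right) 1 = 4 - -24 = 4 + 24 = 28$)
$\left(h{\left(-6,-11 \right)} + 16\right) 29 = \left(28 + 16\right) 29 = 44 \cdot 29 = 1276$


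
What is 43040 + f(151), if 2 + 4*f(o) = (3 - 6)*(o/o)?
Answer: 172155/4 ≈ 43039.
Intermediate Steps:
f(o) = -5/4 (f(o) = -½ + ((3 - 6)*(o/o))/4 = -½ + (-3*1)/4 = -½ + (¼)*(-3) = -½ - ¾ = -5/4)
43040 + f(151) = 43040 - 5/4 = 172155/4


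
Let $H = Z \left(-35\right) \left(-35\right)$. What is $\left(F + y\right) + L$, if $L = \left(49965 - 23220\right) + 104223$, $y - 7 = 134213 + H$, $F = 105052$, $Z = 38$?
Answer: $416790$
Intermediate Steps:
$H = 46550$ ($H = 38 \left(-35\right) \left(-35\right) = \left(-1330\right) \left(-35\right) = 46550$)
$y = 180770$ ($y = 7 + \left(134213 + 46550\right) = 7 + 180763 = 180770$)
$L = 130968$ ($L = 26745 + 104223 = 130968$)
$\left(F + y\right) + L = \left(105052 + 180770\right) + 130968 = 285822 + 130968 = 416790$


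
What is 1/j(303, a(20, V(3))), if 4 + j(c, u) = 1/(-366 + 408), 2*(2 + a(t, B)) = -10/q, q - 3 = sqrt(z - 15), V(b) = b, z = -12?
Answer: -42/167 ≈ -0.25150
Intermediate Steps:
q = 3 + 3*I*sqrt(3) (q = 3 + sqrt(-12 - 15) = 3 + sqrt(-27) = 3 + 3*I*sqrt(3) ≈ 3.0 + 5.1962*I)
a(t, B) = -2 - 5/(3 + 3*I*sqrt(3)) (a(t, B) = -2 + (-10/(3 + 3*I*sqrt(3)))/2 = -2 - 5/(3 + 3*I*sqrt(3)))
j(c, u) = -167/42 (j(c, u) = -4 + 1/(-366 + 408) = -4 + 1/42 = -167/42)
1/j(303, a(20, V(3))) = 1/(-167/42) = -42/167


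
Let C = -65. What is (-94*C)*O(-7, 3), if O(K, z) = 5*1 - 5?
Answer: 0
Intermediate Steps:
O(K, z) = 0 (O(K, z) = 5 - 5 = 0)
(-94*C)*O(-7, 3) = -94*(-65)*0 = 6110*0 = 0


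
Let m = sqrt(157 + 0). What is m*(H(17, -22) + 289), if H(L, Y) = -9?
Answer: 280*sqrt(157) ≈ 3508.4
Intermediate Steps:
m = sqrt(157) ≈ 12.530
m*(H(17, -22) + 289) = sqrt(157)*(-9 + 289) = sqrt(157)*280 = 280*sqrt(157)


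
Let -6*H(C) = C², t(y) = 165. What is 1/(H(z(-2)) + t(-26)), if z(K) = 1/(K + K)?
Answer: 96/15839 ≈ 0.0060610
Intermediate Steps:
z(K) = 1/(2*K)
H(C) = -C²/6
1/(H(z(-2)) + t(-26)) = 1/(-((½)/(-2))²/6 + 165) = 1/(-((½)*(-½))²/6 + 165) = 1/(-(-¼)²/6 + 165) = 1/(-⅙*1/16 + 165) = 1/(-1/96 + 165) = 1/(15839/96) = 96/15839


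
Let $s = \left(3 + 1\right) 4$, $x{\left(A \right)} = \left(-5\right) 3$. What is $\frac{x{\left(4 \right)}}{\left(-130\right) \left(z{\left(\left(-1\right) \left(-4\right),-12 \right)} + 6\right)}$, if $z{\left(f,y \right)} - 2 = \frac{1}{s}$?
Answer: $\frac{8}{559} \approx 0.014311$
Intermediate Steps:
$x{\left(A \right)} = -15$
$s = 16$ ($s = 4 \cdot 4 = 16$)
$z{\left(f,y \right)} = \frac{33}{16}$ ($z{\left(f,y \right)} = 2 + \frac{1}{16} = \frac{33}{16}$)
$\frac{x{\left(4 \right)}}{\left(-130\right) \left(z{\left(\left(-1\right) \left(-4\right),-12 \right)} + 6\right)} = - \frac{15}{\left(-130\right) \left(\frac{33}{16} + 6\right)} = - \frac{15}{\left(-130\right) \frac{129}{16}} = - \frac{15}{- \frac{8385}{8}} = \left(-15\right) \left(- \frac{8}{8385}\right) = \frac{8}{559}$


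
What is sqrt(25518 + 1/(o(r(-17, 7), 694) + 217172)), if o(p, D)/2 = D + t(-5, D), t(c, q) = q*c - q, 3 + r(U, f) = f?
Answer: sqrt(281957911902766)/105116 ≈ 159.74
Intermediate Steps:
r(U, f) = -3 + f
t(c, q) = -q + c*q (t(c, q) = c*q - q = -q + c*q)
o(p, D) = -10*D (o(p, D) = 2*(D + D*(-1 - 5)) = 2*(D + D*(-6)) = 2*(D - 6*D) = 2*(-5*D) = -10*D)
sqrt(25518 + 1/(o(r(-17, 7), 694) + 217172)) = sqrt(25518 + 1/(-10*694 + 217172)) = sqrt(25518 + 1/(-6940 + 217172)) = sqrt(25518 + 1/210232) = sqrt(5364700177/210232) = sqrt(281957911902766)/105116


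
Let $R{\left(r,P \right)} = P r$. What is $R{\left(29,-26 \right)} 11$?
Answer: $-8294$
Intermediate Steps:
$R{\left(29,-26 \right)} 11 = \left(-26\right) 29 \cdot 11 = \left(-754\right) 11 = -8294$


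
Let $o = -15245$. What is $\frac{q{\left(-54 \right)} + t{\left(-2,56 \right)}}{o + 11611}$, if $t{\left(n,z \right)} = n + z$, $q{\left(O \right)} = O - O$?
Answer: $- \frac{27}{1817} \approx -0.01486$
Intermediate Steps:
$q{\left(O \right)} = 0$
$\frac{q{\left(-54 \right)} + t{\left(-2,56 \right)}}{o + 11611} = \frac{0 + \left(-2 + 56\right)}{-15245 + 11611} = \frac{0 + 54}{-3634} = 54 \left(- \frac{1}{3634}\right) = - \frac{27}{1817}$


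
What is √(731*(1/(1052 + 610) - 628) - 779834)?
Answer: I*√3422148401166/1662 ≈ 1113.1*I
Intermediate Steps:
√(731*(1/(1052 + 610) - 628) - 779834) = √(731*(1/1662 - 628) - 779834) = √(731*(-1043735/1662) - 779834) = √(-762970285/1662 - 779834) = √(-2059054393/1662) = I*√3422148401166/1662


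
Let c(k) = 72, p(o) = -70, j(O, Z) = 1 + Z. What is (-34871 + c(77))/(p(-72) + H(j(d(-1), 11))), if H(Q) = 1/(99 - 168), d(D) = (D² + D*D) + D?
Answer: 2401131/4831 ≈ 497.03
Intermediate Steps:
d(D) = D + 2*D² (d(D) = (D² + D²) + D = 2*D² + D = D + 2*D²)
H(Q) = -1/69 (H(Q) = 1/(-69) = -1/69)
(-34871 + c(77))/(p(-72) + H(j(d(-1), 11))) = (-34871 + 72)/(-70 - 1/69) = -34799/(-4831/69) = -34799*(-69/4831) = 2401131/4831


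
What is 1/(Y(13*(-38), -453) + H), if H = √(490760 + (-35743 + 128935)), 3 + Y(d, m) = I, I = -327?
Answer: 165/237526 + √36497/118763 ≈ 0.0023033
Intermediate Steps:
Y(d, m) = -330 (Y(d, m) = -3 - 327 = -330)
H = 4*√36497 (H = √(490760 + 93192) = √583952 = 4*√36497 ≈ 764.17)
1/(Y(13*(-38), -453) + H) = 1/(-330 + 4*√36497)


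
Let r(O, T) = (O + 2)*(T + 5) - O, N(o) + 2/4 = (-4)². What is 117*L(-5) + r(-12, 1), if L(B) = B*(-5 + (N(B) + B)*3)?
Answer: -31101/2 ≈ -15551.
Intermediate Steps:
N(o) = 31/2 (N(o) = -½ + (-4)² = -½ + 16 = 31/2)
r(O, T) = -O + (2 + O)*(5 + T) (r(O, T) = (2 + O)*(5 + T) - O = -O + (2 + O)*(5 + T))
L(B) = B*(83/2 + 3*B) (L(B) = B*(-5 + (31/2 + B)*3) = B*(-5 + (93/2 + 3*B)) = B*(83/2 + 3*B))
117*L(-5) + r(-12, 1) = 117*((½)*(-5)*(83 + 6*(-5))) + (10 + 2*1 + 4*(-12) - 12*1) = 117*((½)*(-5)*(83 - 30)) + (10 + 2 - 48 - 12) = 117*((½)*(-5)*53) - 48 = 117*(-265/2) - 48 = -31005/2 - 48 = -31101/2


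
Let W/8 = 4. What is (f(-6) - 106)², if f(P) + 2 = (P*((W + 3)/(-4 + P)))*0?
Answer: 11664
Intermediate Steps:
W = 32 (W = 8*4 = 32)
f(P) = -2 (f(P) = -2 + (P*((32 + 3)/(-4 + P)))*0 = -2 + (P*(35/(-4 + P)))*0 = -2 + (35*P/(-4 + P))*0 = -2 + 0 = -2)
(f(-6) - 106)² = (-2 - 106)² = (-108)² = 11664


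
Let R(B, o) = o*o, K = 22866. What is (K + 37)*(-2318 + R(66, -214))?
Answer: 995776634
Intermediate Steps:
R(B, o) = o²
(K + 37)*(-2318 + R(66, -214)) = (22866 + 37)*(-2318 + (-214)²) = 22903*(-2318 + 45796) = 22903*43478 = 995776634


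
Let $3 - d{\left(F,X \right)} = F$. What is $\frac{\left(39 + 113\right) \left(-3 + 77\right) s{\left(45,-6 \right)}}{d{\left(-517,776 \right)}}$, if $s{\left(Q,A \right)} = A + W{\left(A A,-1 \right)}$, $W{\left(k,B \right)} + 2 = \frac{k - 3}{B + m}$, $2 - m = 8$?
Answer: $- \frac{125134}{455} \approx -275.02$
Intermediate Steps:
$m = -6$ ($m = 2 - 8 = -6$)
$d{\left(F,X \right)} = 3 - F$
$W{\left(k,B \right)} = -2 + \frac{-3 + k}{-6 + B}$ ($W{\left(k,B \right)} = -2 + \frac{k - 3}{B - 6} = -2 + \frac{-3 + k}{-6 + B}$)
$s{\left(Q,A \right)} = - \frac{11}{7} + A - \frac{A^{2}}{7}$ ($s{\left(Q,A \right)} = A + \frac{9 + A A - -2}{-6 - 1} = A + \frac{9 + A^{2} + 2}{-7} = A - \frac{11 + A^{2}}{7} = A - \left(\frac{11}{7} + \frac{A^{2}}{7}\right) = - \frac{11}{7} + A - \frac{A^{2}}{7}$)
$\frac{\left(39 + 113\right) \left(-3 + 77\right) s{\left(45,-6 \right)}}{d{\left(-517,776 \right)}} = \frac{\left(39 + 113\right) \left(-3 + 77\right) \left(- \frac{11}{7} - 6 - \frac{\left(-6\right)^{2}}{7}\right)}{3 - -517} = \frac{152 \cdot 74 \left(- \frac{11}{7} - 6 - \frac{36}{7}\right)}{3 + 517} = \frac{11248 \left(- \frac{11}{7} - 6 - \frac{36}{7}\right)}{520} = 11248 \left(- \frac{89}{7}\right) \frac{1}{520} = \left(- \frac{1001072}{7}\right) \frac{1}{520} = - \frac{125134}{455}$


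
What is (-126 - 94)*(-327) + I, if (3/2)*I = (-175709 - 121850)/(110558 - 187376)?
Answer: 8289727939/115227 ≈ 71943.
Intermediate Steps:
I = 297559/115227 (I = 2*((-175709 - 121850)/(110558 - 187376))/3 = 2*(-297559/(-76818))/3 = 2*(-297559*(-1/76818))/3 = (2/3)*(297559/76818) = 297559/115227 ≈ 2.5824)
(-126 - 94)*(-327) + I = (-126 - 94)*(-327) + 297559/115227 = -220*(-327) + 297559/115227 = 71940 + 297559/115227 = 8289727939/115227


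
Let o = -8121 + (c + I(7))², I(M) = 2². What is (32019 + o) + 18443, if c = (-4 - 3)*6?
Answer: 43785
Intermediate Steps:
I(M) = 4
c = -42 (c = -7*6 = -42)
o = -6677 (o = -8121 + (-42 + 4)² = -8121 + (-38)² = -8121 + 1444 = -6677)
(32019 + o) + 18443 = (32019 - 6677) + 18443 = 25342 + 18443 = 43785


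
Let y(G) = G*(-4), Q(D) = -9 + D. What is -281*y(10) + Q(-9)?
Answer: 11222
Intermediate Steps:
y(G) = -4*G
-281*y(10) + Q(-9) = -(-1124)*10 + (-9 - 9) = -281*(-40) - 18 = 11240 - 18 = 11222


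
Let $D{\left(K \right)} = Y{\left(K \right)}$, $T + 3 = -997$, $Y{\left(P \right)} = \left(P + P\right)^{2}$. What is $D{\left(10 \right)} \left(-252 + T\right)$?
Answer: $-500800$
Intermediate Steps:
$Y{\left(P \right)} = 4 P^{2}$ ($Y{\left(P \right)} = \left(2 P\right)^{2} = 4 P^{2}$)
$T = -1000$ ($T = -3 - 997 = -1000$)
$D{\left(K \right)} = 4 K^{2}$
$D{\left(10 \right)} \left(-252 + T\right) = 4 \cdot 10^{2} \left(-252 - 1000\right) = 4 \cdot 100 \left(-1252\right) = 400 \left(-1252\right) = -500800$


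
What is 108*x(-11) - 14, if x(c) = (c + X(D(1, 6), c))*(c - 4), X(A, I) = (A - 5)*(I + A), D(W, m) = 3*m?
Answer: -129614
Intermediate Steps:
X(A, I) = (-5 + A)*(A + I)
x(c) = (-4 + c)*(234 + 14*c) (x(c) = (c + ((3*6)**2 - 15*6 - 5*c + (3*6)*c))*(c - 4) = (c + (18**2 - 5*18 - 5*c + 18*c))*(-4 + c) = (c + (324 - 90 - 5*c + 18*c))*(-4 + c) = (c + (234 + 13*c))*(-4 + c) = (234 + 14*c)*(-4 + c) = (-4 + c)*(234 + 14*c))
108*x(-11) - 14 = 108*(-936 + 14*(-11)**2 + 178*(-11)) - 14 = 108*(-936 + 14*121 - 1958) - 14 = 108*(-936 + 1694 - 1958) - 14 = 108*(-1200) - 14 = -129600 - 14 = -129614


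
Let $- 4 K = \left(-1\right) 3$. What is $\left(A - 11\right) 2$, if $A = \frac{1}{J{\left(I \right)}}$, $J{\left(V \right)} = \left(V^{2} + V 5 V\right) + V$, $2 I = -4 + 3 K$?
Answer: $- \frac{2554}{119} \approx -21.462$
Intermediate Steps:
$K = \frac{3}{4}$ ($K = - \frac{\left(-1\right) 3}{4} = \left(- \frac{1}{4}\right) \left(-3\right) = \frac{3}{4} \approx 0.75$)
$I = - \frac{7}{8}$ ($I = \frac{-4 + 3 \cdot \frac{3}{4}}{2} = \frac{-4 + \frac{9}{4}}{2} = \frac{1}{2} \left(- \frac{7}{4}\right) = - \frac{7}{8} \approx -0.875$)
$J{\left(V \right)} = V + 6 V^{2}$ ($J{\left(V \right)} = \left(V^{2} + 5 V V\right) + V = \left(V^{2} + 5 V^{2}\right) + V = 6 V^{2} + V = V + 6 V^{2}$)
$A = \frac{32}{119}$ ($A = \frac{1}{\left(- \frac{7}{8}\right) \left(1 + 6 \left(- \frac{7}{8}\right)\right)} = \frac{1}{\left(- \frac{7}{8}\right) \left(1 - \frac{21}{4}\right)} = \frac{1}{\left(- \frac{7}{8}\right) \left(- \frac{17}{4}\right)} = \frac{1}{\frac{119}{32}} = \frac{32}{119} \approx 0.26891$)
$\left(A - 11\right) 2 = \left(\frac{32}{119} - 11\right) 2 = \left(- \frac{1277}{119}\right) 2 = - \frac{2554}{119}$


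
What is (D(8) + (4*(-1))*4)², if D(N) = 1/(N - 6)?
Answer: 961/4 ≈ 240.25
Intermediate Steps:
D(N) = 1/(-6 + N)
(D(8) + (4*(-1))*4)² = (1/(-6 + 8) + (4*(-1))*4)² = (1/2 - 4*4)² = (½ - 16)² = (-31/2)² = 961/4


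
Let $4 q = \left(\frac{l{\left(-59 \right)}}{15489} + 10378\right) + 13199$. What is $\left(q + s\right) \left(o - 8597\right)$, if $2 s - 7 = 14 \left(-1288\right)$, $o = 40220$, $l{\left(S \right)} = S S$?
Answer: $- \frac{509106097864}{5163} \approx -9.8607 \cdot 10^{7}$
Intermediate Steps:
$l{\left(S \right)} = S^{2}$
$q = \frac{182593817}{30978}$ ($q = \frac{\left(\frac{\left(-59\right)^{2}}{15489} + 10378\right) + 13199}{4} = \frac{\left(3481 \cdot \frac{1}{15489} + 10378\right) + 13199}{4} = \frac{\left(\frac{3481}{15489} + 10378\right) + 13199}{4} = \frac{\frac{160748323}{15489} + 13199}{4} = \frac{1}{4} \cdot \frac{365187634}{15489} = \frac{182593817}{30978} \approx 5894.3$)
$s = - \frac{18025}{2}$ ($s = \frac{7}{2} + \frac{14 \left(-1288\right)}{2} = \frac{7}{2} + \frac{1}{2} \left(-18032\right) = \frac{7}{2} - 9016 = - \frac{18025}{2} \approx -9012.5$)
$\left(q + s\right) \left(o - 8597\right) = \left(\frac{182593817}{30978} - \frac{18025}{2}\right) \left(40220 - 8597\right) = - \frac{48297704 \left(40220 - 8597\right)}{15489} = \left(- \frac{48297704}{15489}\right) 31623 = - \frac{509106097864}{5163}$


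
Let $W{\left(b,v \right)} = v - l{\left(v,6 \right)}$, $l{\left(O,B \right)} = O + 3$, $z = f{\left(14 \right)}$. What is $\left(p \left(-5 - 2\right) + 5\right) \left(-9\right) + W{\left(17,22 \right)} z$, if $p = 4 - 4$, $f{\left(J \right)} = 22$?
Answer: $-111$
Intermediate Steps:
$z = 22$
$l{\left(O,B \right)} = 3 + O$
$p = 0$ ($p = 4 - 4 = 0$)
$W{\left(b,v \right)} = -3$ ($W{\left(b,v \right)} = v - \left(3 + v\right) = -3$)
$\left(p \left(-5 - 2\right) + 5\right) \left(-9\right) + W{\left(17,22 \right)} z = \left(0 \left(-5 - 2\right) + 5\right) \left(-9\right) - 66 = \left(0 \left(-7\right) + 5\right) \left(-9\right) - 66 = \left(0 + 5\right) \left(-9\right) - 66 = 5 \left(-9\right) - 66 = -45 - 66 = -111$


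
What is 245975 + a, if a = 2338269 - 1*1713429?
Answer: 870815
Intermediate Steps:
a = 624840 (a = 2338269 - 1713429 = 624840)
245975 + a = 245975 + 624840 = 870815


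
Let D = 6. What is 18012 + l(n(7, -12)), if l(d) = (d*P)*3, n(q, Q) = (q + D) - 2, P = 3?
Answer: 18111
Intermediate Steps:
n(q, Q) = 4 + q (n(q, Q) = (q + 6) - 2 = (6 + q) - 2 = 4 + q)
l(d) = 9*d (l(d) = (d*3)*3 = (3*d)*3 = 9*d)
18012 + l(n(7, -12)) = 18012 + 9*(4 + 7) = 18012 + 9*11 = 18012 + 99 = 18111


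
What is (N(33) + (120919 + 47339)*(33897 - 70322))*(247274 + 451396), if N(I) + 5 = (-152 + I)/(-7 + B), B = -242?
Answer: -355406585754650640/83 ≈ -4.2820e+15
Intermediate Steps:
N(I) = -1093/249 - I/249 (N(I) = -5 + (-152 + I)/(-7 - 242) = -5 + (-152 + I)/(-249) = -5 + (-152 + I)*(-1/249) = -5 + (152/249 - I/249) = -1093/249 - I/249)
(N(33) + (120919 + 47339)*(33897 - 70322))*(247274 + 451396) = ((-1093/249 - 1/249*33) + (120919 + 47339)*(33897 - 70322))*(247274 + 451396) = ((-1093/249 - 11/83) + 168258*(-36425))*698670 = (-1126/249 - 6128797650)*698670 = -1526070615976/249*698670 = -355406585754650640/83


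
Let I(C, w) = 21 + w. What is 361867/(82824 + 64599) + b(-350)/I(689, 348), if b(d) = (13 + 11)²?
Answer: 24271619/6044343 ≈ 4.0156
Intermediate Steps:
b(d) = 576 (b(d) = 24² = 576)
361867/(82824 + 64599) + b(-350)/I(689, 348) = 361867/(82824 + 64599) + 576/(21 + 348) = 361867/147423 + 576/369 = 361867*(1/147423) + 576*(1/369) = 361867/147423 + 64/41 = 24271619/6044343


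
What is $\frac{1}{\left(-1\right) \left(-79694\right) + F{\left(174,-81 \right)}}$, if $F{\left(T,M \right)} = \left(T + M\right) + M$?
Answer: $\frac{1}{79706} \approx 1.2546 \cdot 10^{-5}$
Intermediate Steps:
$F{\left(T,M \right)} = T + 2 M$ ($F{\left(T,M \right)} = \left(M + T\right) + M = T + 2 M$)
$\frac{1}{\left(-1\right) \left(-79694\right) + F{\left(174,-81 \right)}} = \frac{1}{\left(-1\right) \left(-79694\right) + \left(174 + 2 \left(-81\right)\right)} = \frac{1}{79694 + \left(174 - 162\right)} = \frac{1}{79694 + 12} = \frac{1}{79706}$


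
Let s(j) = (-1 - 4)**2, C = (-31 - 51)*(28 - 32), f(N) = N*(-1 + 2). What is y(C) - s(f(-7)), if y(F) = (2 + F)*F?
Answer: 108215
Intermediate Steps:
f(N) = N (f(N) = N*1 = N)
C = 328 (C = -82*(-4) = 328)
s(j) = 25 (s(j) = (-5)**2 = 25)
y(F) = F*(2 + F)
y(C) - s(f(-7)) = 328*(2 + 328) - 1*25 = 328*330 - 25 = 108240 - 25 = 108215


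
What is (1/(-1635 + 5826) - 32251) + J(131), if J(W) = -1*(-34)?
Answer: -135021446/4191 ≈ -32217.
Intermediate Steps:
J(W) = 34
(1/(-1635 + 5826) - 32251) + J(131) = (1/(-1635 + 5826) - 32251) + 34 = (1/4191 - 32251) + 34 = -135163940/4191 + 34 = -135021446/4191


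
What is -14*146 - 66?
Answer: -2110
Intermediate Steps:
-14*146 - 66 = -2044 - 66 = -2110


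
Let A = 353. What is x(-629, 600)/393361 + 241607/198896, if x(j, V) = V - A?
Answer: 95087898439/78237929456 ≈ 1.2154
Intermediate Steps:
x(j, V) = -353 + V (x(j, V) = V - 1*353 = V - 353 = -353 + V)
x(-629, 600)/393361 + 241607/198896 = (-353 + 600)/393361 + 241607/198896 = 247*(1/393361) + 241607*(1/198896) = 247/393361 + 241607/198896 = 95087898439/78237929456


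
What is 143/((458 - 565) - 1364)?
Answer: -143/1471 ≈ -0.097213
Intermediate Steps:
143/((458 - 565) - 1364) = 143/(-107 - 1364) = 143/(-1471) = 143*(-1/1471) = -143/1471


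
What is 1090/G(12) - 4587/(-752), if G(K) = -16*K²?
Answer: 304649/54144 ≈ 5.6266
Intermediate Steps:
1090/G(12) - 4587/(-752) = 1090/((-16*12²)) - 4587/(-752) = 1090/((-16*144)) - 4587*(-1/752) = 1090/(-2304) + 4587/752 = 1090*(-1/2304) + 4587/752 = -545/1152 + 4587/752 = 304649/54144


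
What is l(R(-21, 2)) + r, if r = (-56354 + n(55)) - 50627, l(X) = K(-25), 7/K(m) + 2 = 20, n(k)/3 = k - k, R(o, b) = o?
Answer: -1925651/18 ≈ -1.0698e+5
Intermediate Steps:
n(k) = 0 (n(k) = 3*(k - k) = 3*0 = 0)
K(m) = 7/18 (K(m) = 7/(-2 + 20) = 7/18)
l(X) = 7/18
r = -106981 (r = (-56354 + 0) - 50627 = -56354 - 50627 = -106981)
l(R(-21, 2)) + r = 7/18 - 106981 = -1925651/18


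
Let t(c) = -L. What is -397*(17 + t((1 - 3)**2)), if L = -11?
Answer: -11116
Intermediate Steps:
t(c) = 11 (t(c) = -1*(-11) = 11)
-397*(17 + t((1 - 3)**2)) = -397*(17 + 11) = -397*28 = -11116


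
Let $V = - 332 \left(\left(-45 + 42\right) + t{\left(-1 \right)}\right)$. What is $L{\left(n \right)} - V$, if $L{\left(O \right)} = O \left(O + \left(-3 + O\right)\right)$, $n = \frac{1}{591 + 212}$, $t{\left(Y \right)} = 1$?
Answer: $- \frac{428155583}{644809} \approx -664.0$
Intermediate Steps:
$n = \frac{1}{803} \approx 0.0012453$
$V = 664$ ($V = - 332 \left(\left(-45 + 42\right) + 1\right) = - 332 \left(-3 + 1\right) = \left(-332\right) \left(-2\right) = 664$)
$L{\left(O \right)} = O \left(-3 + 2 O\right)$
$L{\left(n \right)} - V = \frac{-3 + 2 \cdot \frac{1}{803}}{803} - 664 = \frac{-3 + \frac{2}{803}}{803} - 664 = \frac{1}{803} \left(- \frac{2407}{803}\right) - 664 = - \frac{2407}{644809} - 664 = - \frac{428155583}{644809}$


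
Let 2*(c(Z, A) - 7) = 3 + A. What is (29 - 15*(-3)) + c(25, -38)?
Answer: 127/2 ≈ 63.500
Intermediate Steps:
c(Z, A) = 17/2 + A/2 (c(Z, A) = 7 + (3 + A)/2 = 7 + (3/2 + A/2) = 17/2 + A/2)
(29 - 15*(-3)) + c(25, -38) = (29 - 15*(-3)) + (17/2 + (½)*(-38)) = (29 + 45) + (17/2 - 19) = 74 - 21/2 = 127/2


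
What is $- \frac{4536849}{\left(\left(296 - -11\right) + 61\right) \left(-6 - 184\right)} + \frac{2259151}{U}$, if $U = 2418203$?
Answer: $\frac{11128981700267}{169080753760} \approx 65.821$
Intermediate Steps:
$- \frac{4536849}{\left(\left(296 - -11\right) + 61\right) \left(-6 - 184\right)} + \frac{2259151}{U} = - \frac{4536849}{\left(\left(296 - -11\right) + 61\right) \left(-6 - 184\right)} + \frac{2259151}{2418203} = - \frac{4536849}{\left(\left(296 + 11\right) + 61\right) \left(-190\right)} + 2259151 \cdot \frac{1}{2418203} = - \frac{4536849}{\left(307 + 61\right) \left(-190\right)} + \frac{2259151}{2418203} = - \frac{4536849}{368 \left(-190\right)} + \frac{2259151}{2418203} = - \frac{4536849}{-69920} + \frac{2259151}{2418203} = \left(-4536849\right) \left(- \frac{1}{69920}\right) + \frac{2259151}{2418203} = \frac{4536849}{69920} + \frac{2259151}{2418203} = \frac{11128981700267}{169080753760}$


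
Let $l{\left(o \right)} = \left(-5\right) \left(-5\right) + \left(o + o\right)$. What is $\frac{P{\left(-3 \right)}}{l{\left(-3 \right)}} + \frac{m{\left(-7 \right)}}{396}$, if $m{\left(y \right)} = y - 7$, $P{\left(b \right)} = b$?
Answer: $- \frac{727}{3762} \approx -0.19325$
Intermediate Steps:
$l{\left(o \right)} = 25 + 2 o$
$m{\left(y \right)} = -7 + y$
$\frac{P{\left(-3 \right)}}{l{\left(-3 \right)}} + \frac{m{\left(-7 \right)}}{396} = - \frac{3}{25 + 2 \left(-3\right)} + \frac{-7 - 7}{396} = - \frac{3}{25 - 6} - \frac{7}{198} = - \frac{3}{19} - \frac{7}{198} = - \frac{727}{3762}$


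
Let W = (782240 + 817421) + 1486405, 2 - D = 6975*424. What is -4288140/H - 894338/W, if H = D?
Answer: 2647142411179/2281681354067 ≈ 1.1602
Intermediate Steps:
D = -2957398 (D = 2 - 6975*424 = 2 - 1*2957400 = 2 - 2957400 = -2957398)
H = -2957398
W = 3086066 (W = 1599661 + 1486405 = 3086066)
-4288140/H - 894338/W = -4288140/(-2957398) - 894338/3086066 = -4288140*(-1/2957398) - 894338*1/3086066 = 2144070/1478699 - 447169/1543033 = 2647142411179/2281681354067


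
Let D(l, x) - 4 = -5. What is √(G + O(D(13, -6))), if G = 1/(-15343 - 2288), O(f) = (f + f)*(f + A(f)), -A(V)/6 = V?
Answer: I*√345393249/5877 ≈ 3.1623*I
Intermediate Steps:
D(l, x) = -1 (D(l, x) = 4 - 5 = -1)
A(V) = -6*V
O(f) = -10*f² (O(f) = (f + f)*(f - 6*f) = (2*f)*(-5*f) = -10*f²)
G = -1/17631 (G = 1/(-17631) = -1/17631 ≈ -5.6718e-5)
√(G + O(D(13, -6))) = √(-1/17631 - 10*(-1)²) = √(-1/17631 - 10*1) = √(-1/17631 - 10) = √(-176311/17631) = I*√345393249/5877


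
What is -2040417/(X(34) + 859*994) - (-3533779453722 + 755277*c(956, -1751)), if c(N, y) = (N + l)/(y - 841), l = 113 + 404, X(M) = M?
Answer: 108627262791820594663/30739680 ≈ 3.5338e+12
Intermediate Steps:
l = 517
c(N, y) = (517 + N)/(-841 + y) (c(N, y) = (N + 517)/(y - 841) = (517 + N)/(-841 + y))
-2040417/(X(34) + 859*994) - (-3533779453722 + 755277*c(956, -1751)) = -2040417/(34 + 859*994) - (-3533779453722 + 755277*(517 + 956)/(-841 - 1751)) = -2040417/(34 + 853846) - 755277/(1/(1473/(-2592) - 4678786)) = -2040417/853880 - 755277/(1/(-1/2592*1473 - 4678786)) = -2040417*1/853880 - 755277/(1/(-491/864 - 4678786)) = -2040417/853880 - 755277/(1/(-4042471595/864)) = -2040417/853880 - 755277/(-864/4042471595) = -2040417/853880 - 755277*(-4042471595/864) = -2040417/853880 + 1017728606285605/288 = 108627262791820594663/30739680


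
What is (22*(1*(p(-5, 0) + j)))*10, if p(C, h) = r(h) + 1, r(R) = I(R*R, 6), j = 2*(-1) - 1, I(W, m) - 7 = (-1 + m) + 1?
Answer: 2420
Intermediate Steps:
I(W, m) = 7 + m (I(W, m) = 7 + ((-1 + m) + 1) = 7 + m)
j = -3 (j = -2 - 1 = -3)
r(R) = 13 (r(R) = 7 + 6 = 13)
p(C, h) = 14 (p(C, h) = 13 + 1 = 14)
(22*(1*(p(-5, 0) + j)))*10 = (22*(1*(14 - 3)))*10 = (22*(1*11))*10 = (22*11)*10 = 242*10 = 2420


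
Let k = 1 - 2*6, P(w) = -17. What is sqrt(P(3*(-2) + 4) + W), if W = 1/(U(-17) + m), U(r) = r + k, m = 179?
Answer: I*sqrt(387466)/151 ≈ 4.1223*I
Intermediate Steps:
k = -11 (k = 1 - 12 = -11)
U(r) = -11 + r (U(r) = r - 11 = -11 + r)
W = 1/151 (W = 1/((-11 - 17) + 179) = 1/(-28 + 179) = 1/151 ≈ 0.0066225)
sqrt(P(3*(-2) + 4) + W) = sqrt(-17 + 1/151) = sqrt(-2566/151) = I*sqrt(387466)/151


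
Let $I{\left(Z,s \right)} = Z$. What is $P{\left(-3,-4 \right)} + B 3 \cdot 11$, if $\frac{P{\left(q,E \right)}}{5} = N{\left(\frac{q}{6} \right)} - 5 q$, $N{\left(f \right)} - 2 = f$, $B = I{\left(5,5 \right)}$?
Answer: $\frac{495}{2} \approx 247.5$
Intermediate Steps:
$B = 5$
$N{\left(f \right)} = 2 + f$
$P{\left(q,E \right)} = 10 - \frac{145 q}{6}$ ($P{\left(q,E \right)} = 5 \left(\left(2 + \frac{q}{6}\right) - 5 q\right) = 5 \left(2 - \frac{29 q}{6}\right) = 10 - \frac{145 q}{6}$)
$P{\left(-3,-4 \right)} + B 3 \cdot 11 = \left(10 - - \frac{145}{2}\right) + 5 \cdot 3 \cdot 11 = \left(10 + \frac{145}{2}\right) + 15 \cdot 11 = \frac{165}{2} + 165 = \frac{495}{2}$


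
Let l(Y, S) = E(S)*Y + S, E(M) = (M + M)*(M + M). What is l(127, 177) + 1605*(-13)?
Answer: 15894444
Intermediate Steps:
E(M) = 4*M**2 (E(M) = (2*M)*(2*M) = 4*M**2)
l(Y, S) = S + 4*Y*S**2 (l(Y, S) = (4*S**2)*Y + S = 4*Y*S**2 + S = S + 4*Y*S**2)
l(127, 177) + 1605*(-13) = 177*(1 + 4*177*127) + 1605*(-13) = 177*(1 + 89916) - 20865 = 177*89917 - 20865 = 15915309 - 20865 = 15894444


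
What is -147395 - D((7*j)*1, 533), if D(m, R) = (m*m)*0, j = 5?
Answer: -147395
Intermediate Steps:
D(m, R) = 0 (D(m, R) = m**2*0 = 0)
-147395 - D((7*j)*1, 533) = -147395 - 1*0 = -147395 + 0 = -147395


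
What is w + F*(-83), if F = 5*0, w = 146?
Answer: 146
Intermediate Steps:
F = 0
w + F*(-83) = 146 + 0*(-83) = 146 + 0 = 146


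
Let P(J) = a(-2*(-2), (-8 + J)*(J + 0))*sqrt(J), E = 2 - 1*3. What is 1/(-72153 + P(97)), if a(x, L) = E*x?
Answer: -72153/5206053857 + 4*sqrt(97)/5206053857 ≈ -1.3852e-5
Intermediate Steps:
E = -1 (E = 2 - 3 = -1)
a(x, L) = -x
P(J) = -4*sqrt(J) (P(J) = (-(-2)*(-2))*sqrt(J) = (-1*4)*sqrt(J) = -4*sqrt(J))
1/(-72153 + P(97)) = 1/(-72153 - 4*sqrt(97))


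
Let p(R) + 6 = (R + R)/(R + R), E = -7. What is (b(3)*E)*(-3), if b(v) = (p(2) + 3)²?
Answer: 84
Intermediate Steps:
p(R) = -5 (p(R) = -6 + (R + R)/(R + R) = -6 + (2*R)/((2*R)) = -6 + (2*R)*(1/(2*R)) = -6 + 1 = -5)
b(v) = 4 (b(v) = (-5 + 3)² = (-2)² = 4)
(b(3)*E)*(-3) = (4*(-7))*(-3) = -28*(-3) = 84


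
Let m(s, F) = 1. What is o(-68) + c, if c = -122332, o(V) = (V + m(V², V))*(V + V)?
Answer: -113220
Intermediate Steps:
o(V) = 2*V*(1 + V) (o(V) = (V + 1)*(V + V) = (1 + V)*(2*V) = 2*V*(1 + V))
o(-68) + c = 2*(-68)*(1 - 68) - 122332 = 2*(-68)*(-67) - 122332 = 9112 - 122332 = -113220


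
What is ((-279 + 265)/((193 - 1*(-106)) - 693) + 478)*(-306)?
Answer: -28816938/197 ≈ -1.4628e+5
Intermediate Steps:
((-279 + 265)/((193 - 1*(-106)) - 693) + 478)*(-306) = (-14/((193 + 106) - 693) + 478)*(-306) = (-14/(299 - 693) + 478)*(-306) = (-14/(-394) + 478)*(-306) = (-14*(-1/394) + 478)*(-306) = (7/197 + 478)*(-306) = (94173/197)*(-306) = -28816938/197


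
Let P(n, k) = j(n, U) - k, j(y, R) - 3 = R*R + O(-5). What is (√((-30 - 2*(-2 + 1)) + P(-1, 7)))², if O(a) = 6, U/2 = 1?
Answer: -22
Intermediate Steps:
U = 2 (U = 2*1 = 2)
j(y, R) = 9 + R² (j(y, R) = 3 + (R*R + 6) = 3 + (R² + 6) = 3 + (6 + R²) = 9 + R²)
P(n, k) = 13 - k (P(n, k) = (9 + 2²) - k = (9 + 4) - k = 13 - k)
(√((-30 - 2*(-2 + 1)) + P(-1, 7)))² = (√((-30 - 2*(-2 + 1)) + (13 - 1*7)))² = (√((-30 - 2*(-1)) + (13 - 7)))² = (√((-30 - 1*(-2)) + 6))² = (√((-30 + 2) + 6))² = (√(-28 + 6))² = (√(-22))² = (I*√22)² = -22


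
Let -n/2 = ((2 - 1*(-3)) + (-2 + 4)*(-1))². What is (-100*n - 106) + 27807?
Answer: 29501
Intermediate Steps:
n = -18 (n = -2*((2 - 1*(-3)) + (-2 + 4)*(-1))² = -2*((2 + 3) + 2*(-1))² = -2*(5 - 2)² = -2*3² = -2*9 = -18)
(-100*n - 106) + 27807 = (-100*(-18) - 106) + 27807 = (1800 - 106) + 27807 = 1694 + 27807 = 29501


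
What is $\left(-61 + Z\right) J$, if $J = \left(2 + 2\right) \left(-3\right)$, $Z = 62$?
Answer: $-12$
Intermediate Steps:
$J = -12$ ($J = 4 \left(-3\right) = -12$)
$\left(-61 + Z\right) J = \left(-61 + 62\right) \left(-12\right) = 1 \left(-12\right) = -12$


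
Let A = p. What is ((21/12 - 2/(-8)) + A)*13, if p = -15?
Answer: -169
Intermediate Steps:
A = -15
((21/12 - 2/(-8)) + A)*13 = ((21/12 - 2/(-8)) - 15)*13 = ((21*(1/12) - 2*(-1/8)) - 15)*13 = ((7/4 + 1/4) - 15)*13 = (2 - 15)*13 = -13*13 = -169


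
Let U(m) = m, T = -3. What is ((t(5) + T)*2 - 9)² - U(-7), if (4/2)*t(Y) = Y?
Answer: 107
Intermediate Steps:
t(Y) = Y/2
((t(5) + T)*2 - 9)² - U(-7) = (((½)*5 - 3)*2 - 9)² - 1*(-7) = ((5/2 - 3)*2 - 9)² + 7 = (-½*2 - 9)² + 7 = (-1 - 9)² + 7 = (-10)² + 7 = 100 + 7 = 107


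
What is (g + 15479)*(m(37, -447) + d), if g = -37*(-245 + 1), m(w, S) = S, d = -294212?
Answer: -7221208113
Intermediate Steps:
g = 9028 (g = -37*(-244) = 9028)
(g + 15479)*(m(37, -447) + d) = (9028 + 15479)*(-447 - 294212) = 24507*(-294659) = -7221208113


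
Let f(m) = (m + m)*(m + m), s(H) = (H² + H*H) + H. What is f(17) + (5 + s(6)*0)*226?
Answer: 2286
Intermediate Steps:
s(H) = H + 2*H² (s(H) = (H² + H²) + H = 2*H² + H = H + 2*H²)
f(m) = 4*m² (f(m) = (2*m)*(2*m) = 4*m²)
f(17) + (5 + s(6)*0)*226 = 4*17² + (5 + (6*(1 + 2*6))*0)*226 = 4*289 + (5 + (6*(1 + 12))*0)*226 = 1156 + (5 + (6*13)*0)*226 = 1156 + (5 + 78*0)*226 = 1156 + (5 + 0)*226 = 1156 + 5*226 = 1156 + 1130 = 2286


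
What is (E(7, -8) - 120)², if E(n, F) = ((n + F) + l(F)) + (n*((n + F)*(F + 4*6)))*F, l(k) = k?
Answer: 588289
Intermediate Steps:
E(n, F) = n + 2*F + F*n*(24 + F)*(F + n) (E(n, F) = ((n + F) + F) + (n*((n + F)*(F + 4*6)))*F = ((F + n) + F) + (n*((F + n)*(F + 24)))*F = (n + 2*F) + (n*((F + n)*(24 + F)))*F = (n + 2*F) + (n*((24 + F)*(F + n)))*F = (n + 2*F) + (n*(24 + F)*(F + n))*F = (n + 2*F) + F*n*(24 + F)*(F + n) = n + 2*F + F*n*(24 + F)*(F + n))
(E(7, -8) - 120)² = ((7 + 2*(-8) + 7*(-8)³ + (-8)²*7² + 24*(-8)*7² + 24*7*(-8)²) - 120)² = ((7 - 16 + 7*(-512) + 64*49 + 24*(-8)*49 + 24*7*64) - 120)² = ((7 - 16 - 3584 + 3136 - 9408 + 10752) - 120)² = (887 - 120)² = 767² = 588289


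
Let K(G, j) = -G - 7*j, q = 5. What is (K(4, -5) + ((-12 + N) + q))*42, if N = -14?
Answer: 420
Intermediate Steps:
(K(4, -5) + ((-12 + N) + q))*42 = ((-1*4 - 7*(-5)) + ((-12 - 14) + 5))*42 = ((-4 + 35) + (-26 + 5))*42 = (31 - 21)*42 = 10*42 = 420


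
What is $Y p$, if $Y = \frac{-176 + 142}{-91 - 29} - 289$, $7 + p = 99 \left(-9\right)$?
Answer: $\frac{7778027}{30} \approx 2.5927 \cdot 10^{5}$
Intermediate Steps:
$p = -898$ ($p = -7 + 99 \left(-9\right) = -7 - 891 = -898$)
$Y = - \frac{17323}{60}$ ($Y = - \frac{34}{-120} - 289 = \left(-34\right) \left(- \frac{1}{120}\right) - 289 = \frac{17}{60} - 289 = - \frac{17323}{60} \approx -288.72$)
$Y p = \left(- \frac{17323}{60}\right) \left(-898\right) = \frac{7778027}{30}$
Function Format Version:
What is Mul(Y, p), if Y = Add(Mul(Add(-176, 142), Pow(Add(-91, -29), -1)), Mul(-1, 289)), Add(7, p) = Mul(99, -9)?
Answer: Rational(7778027, 30) ≈ 2.5927e+5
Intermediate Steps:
p = -898 (p = Add(-7, Mul(99, -9)) = Add(-7, -891) = -898)
Y = Rational(-17323, 60) (Y = Add(Mul(-34, Pow(-120, -1)), -289) = Add(Mul(-34, Rational(-1, 120)), -289) = Add(Rational(17, 60), -289) = Rational(-17323, 60) ≈ -288.72)
Mul(Y, p) = Mul(Rational(-17323, 60), -898) = Rational(7778027, 30)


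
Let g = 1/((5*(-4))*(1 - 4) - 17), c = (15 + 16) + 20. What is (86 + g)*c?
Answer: 188649/43 ≈ 4387.2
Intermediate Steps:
c = 51 (c = 31 + 20 = 51)
g = 1/43 (g = 1/(-20*(-3) - 17) = 1/(60 - 17) = 1/43 ≈ 0.023256)
(86 + g)*c = (86 + 1/43)*51 = (3699/43)*51 = 188649/43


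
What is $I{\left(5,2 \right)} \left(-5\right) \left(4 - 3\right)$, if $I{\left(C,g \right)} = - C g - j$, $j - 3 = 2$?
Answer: $75$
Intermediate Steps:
$j = 5$ ($j = 3 + 2 = 5$)
$I{\left(C,g \right)} = -5 - C g$ ($I{\left(C,g \right)} = - C g - 5 = -5 - C g$)
$I{\left(5,2 \right)} \left(-5\right) \left(4 - 3\right) = \left(-5 - 5 \cdot 2\right) \left(-5\right) \left(4 - 3\right) = \left(-5 - 10\right) \left(-5\right) 1 = \left(-15\right) \left(-5\right) 1 = 75 \cdot 1 = 75$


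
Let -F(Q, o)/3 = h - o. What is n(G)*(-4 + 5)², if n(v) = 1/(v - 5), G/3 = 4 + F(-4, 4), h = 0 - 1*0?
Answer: 1/43 ≈ 0.023256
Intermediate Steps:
h = 0 (h = 0 + 0 = 0)
F(Q, o) = 3*o (F(Q, o) = -3*(0 - o) = -(-3)*o = 3*o)
G = 48 (G = 3*(4 + 3*4) = 3*(4 + 12) = 3*16 = 48)
n(v) = 1/(-5 + v)
n(G)*(-4 + 5)² = (-4 + 5)²/(-5 + 48) = 1²/43 = (1/43)*1 = 1/43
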